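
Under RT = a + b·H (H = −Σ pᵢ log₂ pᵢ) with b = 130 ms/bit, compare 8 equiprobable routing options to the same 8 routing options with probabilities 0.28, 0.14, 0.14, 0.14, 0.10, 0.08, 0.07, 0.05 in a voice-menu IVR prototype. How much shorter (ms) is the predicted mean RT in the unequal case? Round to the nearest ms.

24 ms

The RT saving is b·ΔH. Equiprobable H₀ = log₂(8) = 3.0000 bits; with the given probabilities H = 2.8139 bits.
b·(H₀ − H) = 130 × (3.0000 − 2.8139) = 24.19 ms.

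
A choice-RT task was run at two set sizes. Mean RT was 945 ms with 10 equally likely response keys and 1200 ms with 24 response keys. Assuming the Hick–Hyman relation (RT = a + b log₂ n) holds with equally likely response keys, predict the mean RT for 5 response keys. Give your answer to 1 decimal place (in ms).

RT is linear in log₂ n, so two points fix the line:
  b = (1200 − 945) / (log₂ 24 − log₂ 10) = 255 / (4.5850 − 3.3219) = 201.895 ms/bit
  a = 945 − 201.895 × 3.3219 = 274.320 ms
Then RT(5) = 274.320 + 201.895 × log₂ 5 = 274.320 + 201.895 × 2.3219 ≈ 743.105 ms.

743.1 ms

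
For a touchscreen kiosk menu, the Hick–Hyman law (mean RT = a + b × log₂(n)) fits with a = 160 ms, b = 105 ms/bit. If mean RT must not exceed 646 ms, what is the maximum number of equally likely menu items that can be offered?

24

Information budget: (646 − 160)/105 = 4.6286 bits, so n ≤ 2^4.6286 = 24.737 → at most 24.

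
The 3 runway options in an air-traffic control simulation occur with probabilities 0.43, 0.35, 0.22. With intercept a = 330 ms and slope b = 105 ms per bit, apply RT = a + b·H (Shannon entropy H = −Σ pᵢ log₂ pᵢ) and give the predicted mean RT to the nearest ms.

Entropy contributions −pᵢ log₂ pᵢ: 0.5236, 0.5301, 0.4806; sum H = 1.5342 bits.
RT = a + bH = 330 + 105·1.5342 = 491.10 ms.

491 ms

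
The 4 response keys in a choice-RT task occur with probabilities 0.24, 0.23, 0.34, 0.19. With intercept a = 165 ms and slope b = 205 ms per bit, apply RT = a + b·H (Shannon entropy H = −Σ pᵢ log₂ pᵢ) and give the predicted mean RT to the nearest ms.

H = 0.24·log₂(1/0.24) + 0.23·log₂(1/0.23) + 0.34·log₂(1/0.34) + 0.19·log₂(1/0.19) = 1.9662 bits.
RT = 165 + 205 × 1.9662 = 568.07 ms.

568 ms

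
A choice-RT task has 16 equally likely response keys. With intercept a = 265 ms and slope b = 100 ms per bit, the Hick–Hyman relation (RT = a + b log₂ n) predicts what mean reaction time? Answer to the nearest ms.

665 ms

log₂(16) = 4 bits, so RT = 265 + 100 × 4 ≈ 665.000 ms.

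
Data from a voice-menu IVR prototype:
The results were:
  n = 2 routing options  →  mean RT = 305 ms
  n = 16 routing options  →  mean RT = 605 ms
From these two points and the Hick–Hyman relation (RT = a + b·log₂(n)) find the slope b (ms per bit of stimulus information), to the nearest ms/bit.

b = (RT₂ − RT₁)/(log₂ n₂ − log₂ n₁) = (605 − 305)/(4 − 1) = 100 ms/bit.

100 ms/bit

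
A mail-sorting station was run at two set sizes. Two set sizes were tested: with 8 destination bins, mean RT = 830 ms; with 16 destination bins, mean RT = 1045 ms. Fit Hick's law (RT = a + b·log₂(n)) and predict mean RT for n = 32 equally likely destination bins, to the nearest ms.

1260 ms

RT is linear in log₂ n, so two points fix the line:
  b = (1045 − 830) / (log₂ 16 − log₂ 8) = 215 / (4 − 3) = 215 ms/bit
  a = 830 − 215 × 3 = 185 ms
Then RT(32) = 185 + 215 × log₂ 32 = 185 + 215 × 5 ≈ 1260.000 ms.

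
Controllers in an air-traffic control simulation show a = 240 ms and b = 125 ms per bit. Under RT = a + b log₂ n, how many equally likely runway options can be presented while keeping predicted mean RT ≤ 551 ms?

125·log₂ n ≤ 551 − 240 = 311, giving log₂ n ≤ 2.4880 and n ≤ 5.610. The largest whole number is 5.

5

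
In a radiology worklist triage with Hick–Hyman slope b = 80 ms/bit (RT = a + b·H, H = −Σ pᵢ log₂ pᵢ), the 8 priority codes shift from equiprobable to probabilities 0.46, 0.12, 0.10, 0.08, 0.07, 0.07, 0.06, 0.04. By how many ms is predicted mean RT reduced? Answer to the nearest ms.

Equiprobable entropy H₀ = log₂ 8 = 3.0000 bits.
Skewed entropy H = −Σ pᵢ log₂ pᵢ = 2.4725 bits.
ΔRT = b·(H₀ − H) = 80 × 0.5275 = 42.20 ms.

42 ms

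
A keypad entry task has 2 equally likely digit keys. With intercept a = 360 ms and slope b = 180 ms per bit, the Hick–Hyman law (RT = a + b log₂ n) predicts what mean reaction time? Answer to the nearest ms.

540 ms

log₂(2) = 1 bits, so RT = 360 + 180 × 1 ≈ 540.000 ms.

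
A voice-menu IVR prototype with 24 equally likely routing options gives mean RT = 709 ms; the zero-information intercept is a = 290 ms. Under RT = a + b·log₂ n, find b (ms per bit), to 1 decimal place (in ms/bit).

91.4 ms/bit

b = (709 − 290) / log₂(24) = 419 / 4.5850 = 91.386 ms/bit.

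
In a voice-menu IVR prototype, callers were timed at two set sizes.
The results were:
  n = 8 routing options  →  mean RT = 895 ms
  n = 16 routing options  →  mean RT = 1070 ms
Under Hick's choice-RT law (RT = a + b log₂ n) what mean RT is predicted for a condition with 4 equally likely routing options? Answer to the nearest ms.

720 ms

Fit slope and intercept:
  b = (1070 − 895) / (log₂ 16 − log₂ 8) = 175 / (4 − 3) = 175 ms/bit
  a = 895 − 175 × 3 = 370 ms
Then RT(4) = 370 + 175 × log₂ 4 = 370 + 175 × 2 ≈ 720.000 ms.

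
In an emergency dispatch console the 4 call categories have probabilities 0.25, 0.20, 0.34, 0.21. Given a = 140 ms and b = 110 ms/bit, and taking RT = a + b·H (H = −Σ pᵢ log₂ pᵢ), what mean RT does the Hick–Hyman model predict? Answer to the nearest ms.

356 ms

H = 0.25·log₂(1/0.25) + 0.20·log₂(1/0.20) + 0.34·log₂(1/0.34) + 0.21·log₂(1/0.21) = 1.9664 bits.
RT = 140 + 110 × 1.9664 = 356.30 ms.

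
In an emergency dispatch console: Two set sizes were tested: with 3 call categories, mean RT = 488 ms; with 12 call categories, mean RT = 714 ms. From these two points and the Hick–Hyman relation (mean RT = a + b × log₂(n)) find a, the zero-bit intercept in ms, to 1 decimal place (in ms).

The slope on a log₂ axis is (714 − 488) / (3.5850 − 1.5850) = 113.000 ms/bit.
Intercept: a = 488 − 113.000·log₂(3) = 308.899 ms.

308.9 ms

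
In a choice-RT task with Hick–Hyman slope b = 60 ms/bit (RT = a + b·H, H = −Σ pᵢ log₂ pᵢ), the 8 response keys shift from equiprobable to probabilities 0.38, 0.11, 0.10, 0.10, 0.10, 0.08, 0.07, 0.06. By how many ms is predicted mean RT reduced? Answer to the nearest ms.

19 ms

Equiprobable entropy H₀ = log₂ 8 = 3.0000 bits.
Skewed entropy H = −Σ pᵢ log₂ pᵢ = 2.6809 bits.
ΔRT = b·(H₀ − H) = 60 × 0.3191 = 19.15 ms.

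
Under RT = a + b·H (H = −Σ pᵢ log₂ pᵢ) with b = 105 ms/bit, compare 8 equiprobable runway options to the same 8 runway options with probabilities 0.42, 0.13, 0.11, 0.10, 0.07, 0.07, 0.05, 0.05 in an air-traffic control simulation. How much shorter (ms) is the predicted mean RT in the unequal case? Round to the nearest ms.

46 ms

The RT saving is b·ΔH. Equiprobable H₀ = log₂(8) = 3.0000 bits; with the given probabilities H = 2.5601 bits.
b·(H₀ − H) = 105 × (3.0000 − 2.5601) = 46.19 ms.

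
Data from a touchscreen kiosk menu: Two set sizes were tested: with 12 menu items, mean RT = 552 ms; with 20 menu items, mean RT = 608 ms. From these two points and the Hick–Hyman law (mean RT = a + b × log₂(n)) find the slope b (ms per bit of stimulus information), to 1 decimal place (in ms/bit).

76.0 ms/bit

Slope: b = (608 − 552) / (log₂ 20 − log₂ 12) = 56/0.7370 = 75.987 ms/bit.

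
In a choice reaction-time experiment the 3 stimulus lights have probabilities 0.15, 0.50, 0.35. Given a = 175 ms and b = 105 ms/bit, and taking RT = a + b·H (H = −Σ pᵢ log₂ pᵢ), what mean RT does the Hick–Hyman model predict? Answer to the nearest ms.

326 ms

Entropy contributions −pᵢ log₂ pᵢ: 0.4105, 0.5000, 0.5301; sum H = 1.4406 bits.
RT = a + bH = 175 + 105·1.4406 = 326.27 ms.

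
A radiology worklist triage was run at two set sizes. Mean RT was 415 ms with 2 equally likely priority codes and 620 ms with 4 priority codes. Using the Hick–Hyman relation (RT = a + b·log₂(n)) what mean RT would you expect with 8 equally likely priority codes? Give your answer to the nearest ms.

825 ms

Fit slope and intercept:
  b = (620 − 415) / (log₂ 4 − log₂ 2) = 205 / (2 − 1) = 205 ms/bit
  a = 415 − 205 × 1 = 210 ms
Then RT(8) = 210 + 205 × log₂ 8 = 210 + 205 × 3 ≈ 825.000 ms.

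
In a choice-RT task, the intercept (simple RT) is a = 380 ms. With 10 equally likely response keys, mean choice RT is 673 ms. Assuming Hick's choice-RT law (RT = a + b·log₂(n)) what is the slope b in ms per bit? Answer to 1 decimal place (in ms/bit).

log₂(10) = 3.3219 bits.
b = (RT − a)/log₂ n = (673 − 380) / 3.3219 = 88.202 ms/bit.

88.2 ms/bit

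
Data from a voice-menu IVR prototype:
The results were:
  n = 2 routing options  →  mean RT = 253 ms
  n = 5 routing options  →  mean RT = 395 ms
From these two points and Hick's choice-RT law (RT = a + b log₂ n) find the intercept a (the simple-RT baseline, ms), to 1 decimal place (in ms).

b = (RT₂ − RT₁)/(log₂ n₂ − log₂ n₁) = (395 − 253)/(2.3219 − 1) = 107.419 ms/bit.
a = RT₁ − b·log₂ n₁ = 253 − 107.419 × 1 = 145.581 ms.

145.6 ms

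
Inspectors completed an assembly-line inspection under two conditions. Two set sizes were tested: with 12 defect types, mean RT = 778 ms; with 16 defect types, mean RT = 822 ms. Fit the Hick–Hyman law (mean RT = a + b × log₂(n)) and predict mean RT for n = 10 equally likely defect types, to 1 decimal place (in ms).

750.1 ms

Solve the two-equation system in a and b:
  b = (822 − 778) / (log₂ 16 − log₂ 12) = 44 / (4 − 3.5850) = 106.015 ms/bit
  a = 778 − 106.015 × 3.5850 = 397.942 ms
Then RT(10) = 397.942 + 106.015 × log₂ 10 = 397.942 + 106.015 × 3.3219 ≈ 750.115 ms.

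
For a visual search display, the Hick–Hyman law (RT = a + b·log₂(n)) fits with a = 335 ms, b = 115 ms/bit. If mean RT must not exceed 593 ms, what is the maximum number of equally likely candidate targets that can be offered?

4

Information budget: (593 − 335)/115 = 2.2435 bits, so n ≤ 2^2.2435 = 4.735 → at most 4.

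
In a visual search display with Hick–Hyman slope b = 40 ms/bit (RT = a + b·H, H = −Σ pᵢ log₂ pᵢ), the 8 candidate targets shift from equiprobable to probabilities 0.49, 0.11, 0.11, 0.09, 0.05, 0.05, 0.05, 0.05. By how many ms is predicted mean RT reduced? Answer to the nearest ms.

25 ms

The RT saving is b·ΔH. Equiprobable H₀ = log₂(8) = 3.0000 bits; with the given probabilities H = 2.3819 bits.
b·(H₀ − H) = 40 × (3.0000 − 2.3819) = 24.72 ms.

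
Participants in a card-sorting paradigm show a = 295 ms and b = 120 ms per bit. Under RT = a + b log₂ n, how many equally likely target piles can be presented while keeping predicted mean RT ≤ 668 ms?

8

Set 295 + 120·log₂ n ≤ 668 → log₂ n ≤ (668 − 295)/120 = 3.1083.
So n ≤ 2^3.1083 = 8.624; the largest integer n is 8.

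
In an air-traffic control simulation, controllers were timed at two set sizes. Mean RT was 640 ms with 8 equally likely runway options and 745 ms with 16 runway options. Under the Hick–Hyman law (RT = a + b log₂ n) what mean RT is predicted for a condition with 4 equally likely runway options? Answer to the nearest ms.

535 ms

With log₂ n on the abscissa the relation is linear; from the two conditions:
  b = (745 − 640) / (log₂ 16 − log₂ 8) = 105 / (4 − 3) = 105 ms/bit
  a = 640 − 105 × 3 = 325 ms
Then RT(4) = 325 + 105 × log₂ 4 = 325 + 105 × 2 ≈ 535.000 ms.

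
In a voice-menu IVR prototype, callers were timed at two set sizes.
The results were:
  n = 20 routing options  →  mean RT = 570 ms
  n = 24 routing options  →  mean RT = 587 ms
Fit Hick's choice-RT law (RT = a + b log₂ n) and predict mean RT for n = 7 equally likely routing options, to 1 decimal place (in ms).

With log₂ n on the abscissa the relation is linear; from the two conditions:
  b = (587 − 570) / (log₂ 24 − log₂ 20) = 17 / (4.5850 − 4.3219) = 64.630 ms/bit
  a = 570 − 64.630 × 4.3219 = 290.672 ms
Then RT(7) = 290.672 + 64.630 × log₂ 7 = 290.672 + 64.630 × 2.8074 ≈ 472.113 ms.

472.1 ms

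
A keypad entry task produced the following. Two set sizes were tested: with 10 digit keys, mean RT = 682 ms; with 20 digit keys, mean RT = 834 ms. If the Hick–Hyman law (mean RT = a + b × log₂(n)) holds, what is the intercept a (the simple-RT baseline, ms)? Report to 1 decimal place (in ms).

177.1 ms

b = (RT₂ − RT₁)/(log₂ n₂ − log₂ n₁) = (834 − 682)/(4.3219 − 3.3219) = 152.000 ms/bit.
Intercept: a = 682 − 152.000·log₂(10) = 177.067 ms.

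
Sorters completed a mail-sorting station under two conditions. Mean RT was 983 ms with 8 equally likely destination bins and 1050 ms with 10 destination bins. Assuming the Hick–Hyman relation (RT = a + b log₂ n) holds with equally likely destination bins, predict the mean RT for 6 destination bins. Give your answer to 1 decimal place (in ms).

896.6 ms

RT is linear in log₂ n, so two points fix the line:
  b = (1050 − 983) / (log₂ 10 − log₂ 8) = 67 / (3.3219 − 3) = 208.121 ms/bit
  a = 983 − 208.121 × 3 = 358.637 ms
Then RT(6) = 358.637 + 208.121 × log₂ 6 = 358.637 + 208.121 × 2.5850 ≈ 896.622 ms.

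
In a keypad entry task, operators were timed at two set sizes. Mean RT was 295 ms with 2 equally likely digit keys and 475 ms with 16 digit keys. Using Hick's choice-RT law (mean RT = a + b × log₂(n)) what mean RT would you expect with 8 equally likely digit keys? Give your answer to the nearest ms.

RT is linear in log₂ n, so two points fix the line:
  b = (475 − 295) / (log₂ 16 − log₂ 2) = 180 / (4 − 1) = 60 ms/bit
  a = 295 − 60 × 1 = 235 ms
Then RT(8) = 235 + 60 × log₂ 8 = 235 + 60 × 3 ≈ 415.000 ms.

415 ms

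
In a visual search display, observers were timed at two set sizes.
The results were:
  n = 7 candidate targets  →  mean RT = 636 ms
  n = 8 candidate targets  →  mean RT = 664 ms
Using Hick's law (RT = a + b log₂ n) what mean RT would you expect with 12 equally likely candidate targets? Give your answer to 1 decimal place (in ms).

Solve the two-equation system in a and b:
  b = (664 − 636) / (log₂ 8 − log₂ 7) = 28 / (3 − 2.8074) = 145.345 ms/bit
  a = 636 − 145.345 × 2.8074 = 227.965 ms
Then RT(12) = 227.965 + 145.345 × log₂ 12 = 227.965 + 145.345 × 3.5850 ≈ 749.021 ms.

749.0 ms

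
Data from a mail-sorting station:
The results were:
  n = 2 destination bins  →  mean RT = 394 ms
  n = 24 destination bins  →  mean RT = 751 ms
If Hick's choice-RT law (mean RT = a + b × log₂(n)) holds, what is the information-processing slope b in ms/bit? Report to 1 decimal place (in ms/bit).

Slope: b = (751 − 394) / (log₂ 24 − log₂ 2) = 357/3.5850 = 99.583 ms/bit.

99.6 ms/bit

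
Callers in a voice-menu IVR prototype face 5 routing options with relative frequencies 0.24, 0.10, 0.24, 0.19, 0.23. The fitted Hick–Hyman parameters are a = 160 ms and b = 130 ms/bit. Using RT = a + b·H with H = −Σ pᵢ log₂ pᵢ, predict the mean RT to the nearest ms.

454 ms

H = 0.24·log₂(1/0.24) + 0.10·log₂(1/0.10) + 0.24·log₂(1/0.24) + 0.19·log₂(1/0.19) + 0.23·log₂(1/0.23) = 2.2634 bits.
RT = 160 + 130 × 2.2634 = 454.24 ms.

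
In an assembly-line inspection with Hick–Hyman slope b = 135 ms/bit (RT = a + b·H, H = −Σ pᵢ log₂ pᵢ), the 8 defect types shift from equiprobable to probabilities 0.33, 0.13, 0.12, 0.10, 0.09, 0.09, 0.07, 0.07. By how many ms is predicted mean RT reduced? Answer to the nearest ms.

31 ms

The RT saving is b·ΔH. Equiprobable H₀ = log₂(8) = 3.0000 bits; with the given probabilities H = 2.7721 bits.
b·(H₀ − H) = 135 × (3.0000 − 2.7721) = 30.76 ms.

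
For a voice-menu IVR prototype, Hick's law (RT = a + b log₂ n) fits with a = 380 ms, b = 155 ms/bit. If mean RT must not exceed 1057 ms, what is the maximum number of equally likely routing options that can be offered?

20

Set 380 + 155·log₂ n ≤ 1057 → log₂ n ≤ (1057 − 380)/155 = 4.3677.
So n ≤ 2^4.3677 = 20.645; the largest integer n is 20.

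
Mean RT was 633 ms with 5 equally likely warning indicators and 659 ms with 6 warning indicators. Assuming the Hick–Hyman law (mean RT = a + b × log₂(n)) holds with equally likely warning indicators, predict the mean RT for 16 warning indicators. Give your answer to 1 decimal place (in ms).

Fit slope and intercept:
  b = (659 − 633) / (log₂ 6 − log₂ 5) = 26 / (2.5850 − 2.3219) = 98.846 ms/bit
  a = 633 − 98.846 × 2.3219 = 403.486 ms
Then RT(16) = 403.486 + 98.846 × log₂ 16 = 403.486 + 98.846 × 4 ≈ 798.871 ms.

798.9 ms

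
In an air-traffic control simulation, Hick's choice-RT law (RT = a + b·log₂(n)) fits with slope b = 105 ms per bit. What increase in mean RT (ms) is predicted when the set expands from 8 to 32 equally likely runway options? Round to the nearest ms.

Only the slope matters, since a is common to both: ΔRT = b·log₂(n₂/n₁).
log₂(32) − log₂(8) = log₂(32/8) = log₂(4) = 2.
ΔRT = 105 × 2.0000 = 210.000 ms.

210 ms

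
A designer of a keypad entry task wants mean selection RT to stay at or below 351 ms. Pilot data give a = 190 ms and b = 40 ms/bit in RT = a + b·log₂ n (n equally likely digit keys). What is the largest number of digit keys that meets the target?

Information budget: (351 − 190)/40 = 4.0250 bits, so n ≤ 2^4.0250 = 16.280 → at most 16.

16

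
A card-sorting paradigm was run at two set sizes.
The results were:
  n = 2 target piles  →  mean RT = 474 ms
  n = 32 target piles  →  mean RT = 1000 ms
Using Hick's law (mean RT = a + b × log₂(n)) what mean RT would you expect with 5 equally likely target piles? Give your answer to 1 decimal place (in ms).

647.8 ms

Solve the two-equation system in a and b:
  b = (1000 − 474) / (log₂ 32 − log₂ 2) = 526 / (5 − 1) = 131.500 ms/bit
  a = 474 − 131.500 × 1 = 342.500 ms
Then RT(5) = 342.500 + 131.500 × log₂ 5 = 342.500 + 131.500 × 2.3219 ≈ 647.834 ms.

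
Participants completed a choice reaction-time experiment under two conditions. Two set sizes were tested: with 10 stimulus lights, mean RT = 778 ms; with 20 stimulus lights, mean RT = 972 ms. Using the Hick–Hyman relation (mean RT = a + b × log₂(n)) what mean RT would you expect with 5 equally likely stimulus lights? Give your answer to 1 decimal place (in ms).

584.0 ms

RT is linear in log₂ n, so two points fix the line:
  b = (972 − 778) / (log₂ 20 − log₂ 10) = 194 / (4.3219 − 3.3219) = 194.000 ms/bit
  a = 778 − 194.000 × 3.3219 = 133.546 ms
Then RT(5) = 133.546 + 194.000 × log₂ 5 = 133.546 + 194.000 × 2.3219 ≈ 584.000 ms.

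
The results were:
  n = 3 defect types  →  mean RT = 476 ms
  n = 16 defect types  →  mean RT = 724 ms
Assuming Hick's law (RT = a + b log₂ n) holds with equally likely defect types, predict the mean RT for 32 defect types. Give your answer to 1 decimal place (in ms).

826.7 ms

Solve the two-equation system in a and b:
  b = (724 − 476) / (log₂ 16 − log₂ 3) = 248 / (4 − 1.5850) = 102.690 ms/bit
  a = 476 − 102.690 × 1.5850 = 313.240 ms
Then RT(32) = 313.240 + 102.690 × log₂ 32 = 313.240 + 102.690 × 5 ≈ 826.690 ms.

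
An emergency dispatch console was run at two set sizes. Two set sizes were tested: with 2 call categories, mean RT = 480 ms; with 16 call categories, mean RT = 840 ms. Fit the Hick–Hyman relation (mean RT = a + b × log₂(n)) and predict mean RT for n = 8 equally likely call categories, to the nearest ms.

Solve the two-equation system in a and b:
  b = (840 − 480) / (log₂ 16 − log₂ 2) = 360 / (4 − 1) = 120 ms/bit
  a = 480 − 120 × 1 = 360 ms
Then RT(8) = 360 + 120 × log₂ 8 = 360 + 120 × 3 ≈ 720.000 ms.

720 ms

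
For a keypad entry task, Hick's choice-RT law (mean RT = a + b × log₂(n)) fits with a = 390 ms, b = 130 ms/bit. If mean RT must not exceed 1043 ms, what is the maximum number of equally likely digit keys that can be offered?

32

Set 390 + 130·log₂ n ≤ 1043 → log₂ n ≤ (1043 − 390)/130 = 5.0231.
So n ≤ 2^5.0231 = 32.516; the largest integer n is 32.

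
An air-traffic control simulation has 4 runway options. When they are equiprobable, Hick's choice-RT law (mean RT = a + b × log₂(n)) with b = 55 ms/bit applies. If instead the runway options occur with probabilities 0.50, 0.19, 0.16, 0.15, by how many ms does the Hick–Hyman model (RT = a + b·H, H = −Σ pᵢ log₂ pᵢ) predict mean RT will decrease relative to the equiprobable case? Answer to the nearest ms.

The RT saving is b·ΔH. Equiprobable H₀ = log₂(4) = 2.0000 bits; with the given probabilities H = 1.7888 bits.
b·(H₀ − H) = 55 × (2.0000 − 1.7888) = 11.62 ms.

12 ms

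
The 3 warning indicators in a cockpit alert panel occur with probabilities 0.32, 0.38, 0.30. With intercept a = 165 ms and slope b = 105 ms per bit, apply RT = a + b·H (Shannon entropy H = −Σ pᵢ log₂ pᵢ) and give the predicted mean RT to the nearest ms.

H = 0.32·log₂(1/0.32) + 0.38·log₂(1/0.38) + 0.30·log₂(1/0.30) = 1.5776 bits.
RT = 165 + 105 × 1.5776 = 330.65 ms.

331 ms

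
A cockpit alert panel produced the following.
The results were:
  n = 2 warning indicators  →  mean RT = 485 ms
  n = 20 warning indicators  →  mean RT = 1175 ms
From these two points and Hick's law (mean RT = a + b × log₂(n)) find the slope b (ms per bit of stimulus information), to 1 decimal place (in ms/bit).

207.7 ms/bit

The slope on a log₂ axis is (1175 − 485) / (4.3219 − 1) = 207.711 ms/bit.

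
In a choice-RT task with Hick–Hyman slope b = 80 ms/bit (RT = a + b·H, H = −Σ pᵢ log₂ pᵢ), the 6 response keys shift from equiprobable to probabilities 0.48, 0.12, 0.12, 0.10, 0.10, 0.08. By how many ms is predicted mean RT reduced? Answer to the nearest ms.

The RT saving is b·ΔH. Equiprobable H₀ = log₂(6) = 2.5850 bits; with the given probabilities H = 2.1983 bits.
b·(H₀ − H) = 80 × (2.5850 − 2.1983) = 30.93 ms.

31 ms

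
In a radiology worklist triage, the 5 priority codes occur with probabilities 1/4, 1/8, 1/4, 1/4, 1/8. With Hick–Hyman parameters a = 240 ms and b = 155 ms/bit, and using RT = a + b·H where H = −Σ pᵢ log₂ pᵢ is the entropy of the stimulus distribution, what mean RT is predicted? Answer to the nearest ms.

589 ms

H = −Σ pᵢ log₂ pᵢ = 0.25·2 + 0.125·3 + 0.25·2 + 0.25·2 + 0.125·3 = 2.250 bits.
RT = 240 + 155 × 2.250 = 588.75 ms.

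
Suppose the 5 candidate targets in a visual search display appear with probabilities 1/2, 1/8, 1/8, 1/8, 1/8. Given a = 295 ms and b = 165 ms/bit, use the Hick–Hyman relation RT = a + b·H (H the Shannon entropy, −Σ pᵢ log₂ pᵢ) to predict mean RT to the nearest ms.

Each term −pᵢ log₂ pᵢ: 0.5·1 + 0.125·3 + 0.125·3 + 0.125·3 + 0.125·3; summed, H = 2.000 bits.
Mean RT = a + bH = 295 + 165·2.000 = 625.00 ms.

625 ms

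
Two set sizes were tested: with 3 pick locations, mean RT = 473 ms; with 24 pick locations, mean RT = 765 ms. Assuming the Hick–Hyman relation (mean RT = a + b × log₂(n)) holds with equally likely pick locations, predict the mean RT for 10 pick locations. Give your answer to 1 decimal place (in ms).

642.1 ms

Solve the two-equation system in a and b:
  b = (765 − 473) / (log₂ 24 − log₂ 3) = 292 / (4.5850 − 1.5850) = 97.333 ms/bit
  a = 473 − 97.333 × 1.5850 = 318.730 ms
Then RT(10) = 318.730 + 97.333 × log₂ 10 = 318.730 + 97.333 × 3.3219 ≈ 642.065 ms.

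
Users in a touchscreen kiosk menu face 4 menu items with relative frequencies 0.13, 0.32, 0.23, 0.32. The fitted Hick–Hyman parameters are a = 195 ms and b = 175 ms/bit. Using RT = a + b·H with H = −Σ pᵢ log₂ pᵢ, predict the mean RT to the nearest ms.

H = 0.13·log₂(1/0.13) + 0.32·log₂(1/0.32) + 0.23·log₂(1/0.23) + 0.32·log₂(1/0.32) = 1.9224 bits.
RT = 195 + 175 × 1.9224 = 531.42 ms.

531 ms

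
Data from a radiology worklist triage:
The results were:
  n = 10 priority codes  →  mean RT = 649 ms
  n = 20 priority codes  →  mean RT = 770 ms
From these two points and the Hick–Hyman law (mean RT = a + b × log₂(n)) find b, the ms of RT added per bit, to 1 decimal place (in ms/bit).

The slope on a log₂ axis is (770 − 649) / (4.3219 − 3.3219) = 121.000 ms/bit.

121.0 ms/bit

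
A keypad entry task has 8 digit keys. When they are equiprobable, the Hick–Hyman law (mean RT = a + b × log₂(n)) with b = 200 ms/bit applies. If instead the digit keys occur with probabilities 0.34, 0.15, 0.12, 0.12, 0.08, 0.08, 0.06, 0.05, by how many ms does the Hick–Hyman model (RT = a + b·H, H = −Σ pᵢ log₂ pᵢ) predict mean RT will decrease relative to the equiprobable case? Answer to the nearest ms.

Equiprobable entropy H₀ = log₂ 8 = 3.0000 bits.
Skewed entropy H = −Σ pᵢ log₂ pᵢ = 2.7165 bits.
ΔRT = b·(H₀ − H) = 200 × 0.2835 = 56.70 ms.

57 ms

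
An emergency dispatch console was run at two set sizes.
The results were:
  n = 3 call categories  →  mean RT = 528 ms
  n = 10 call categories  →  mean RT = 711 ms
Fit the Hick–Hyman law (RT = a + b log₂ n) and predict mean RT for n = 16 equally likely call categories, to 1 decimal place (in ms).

Solve the two-equation system in a and b:
  b = (711 − 528) / (log₂ 10 − log₂ 3) = 183 / (3.3219 − 1.5850) = 105.356 ms/bit
  a = 528 − 105.356 × 1.5850 = 361.014 ms
Then RT(16) = 361.014 + 105.356 × log₂ 16 = 361.014 + 105.356 × 4 ≈ 782.439 ms.

782.4 ms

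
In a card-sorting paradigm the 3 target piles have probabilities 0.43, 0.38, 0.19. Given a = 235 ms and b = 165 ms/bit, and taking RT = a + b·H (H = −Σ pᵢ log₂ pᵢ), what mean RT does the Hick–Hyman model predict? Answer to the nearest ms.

484 ms

H = 0.43·log₂(1/0.43) + 0.38·log₂(1/0.38) + 0.19·log₂(1/0.19) = 1.5092 bits.
RT = 235 + 165 × 1.5092 = 484.03 ms.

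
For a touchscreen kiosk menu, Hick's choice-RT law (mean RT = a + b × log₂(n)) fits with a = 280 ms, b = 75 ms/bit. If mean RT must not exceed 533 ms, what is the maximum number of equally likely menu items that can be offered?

Information budget: (533 − 280)/75 = 3.3733 bits, so n ≤ 2^3.3733 = 10.363 → at most 10.

10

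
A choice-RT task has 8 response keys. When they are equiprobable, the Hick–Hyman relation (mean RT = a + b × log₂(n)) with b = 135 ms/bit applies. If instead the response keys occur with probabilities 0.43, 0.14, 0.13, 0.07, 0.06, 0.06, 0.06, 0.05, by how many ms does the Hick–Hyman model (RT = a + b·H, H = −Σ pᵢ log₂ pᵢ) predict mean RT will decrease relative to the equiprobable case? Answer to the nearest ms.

The RT saving is b·ΔH. Equiprobable H₀ = log₂(8) = 3.0000 bits; with the given probabilities H = 2.5186 bits.
b·(H₀ − H) = 135 × (3.0000 − 2.5186) = 64.99 ms.

65 ms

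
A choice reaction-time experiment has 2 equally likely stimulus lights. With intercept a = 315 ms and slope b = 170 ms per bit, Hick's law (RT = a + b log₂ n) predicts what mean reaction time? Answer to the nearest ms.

log₂(2) = 1 bits, so RT = 315 + 170 × 1 ≈ 485.000 ms.

485 ms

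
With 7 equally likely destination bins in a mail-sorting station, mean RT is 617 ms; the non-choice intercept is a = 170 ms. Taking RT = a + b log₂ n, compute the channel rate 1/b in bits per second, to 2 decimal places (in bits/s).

b = (617 − 170)/log₂ 7 = 447/2.8074 = 159.225 ms per bit = 0.15922 s/bit; the reciprocal is 6.280 bits/s.

6.28 bits/s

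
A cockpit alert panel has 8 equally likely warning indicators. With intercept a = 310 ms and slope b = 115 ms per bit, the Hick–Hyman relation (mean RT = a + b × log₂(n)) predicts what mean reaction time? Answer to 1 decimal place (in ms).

655.0 ms

log₂(8) = 3 bits, so RT = 310 + 115 × 3 ≈ 655.000 ms.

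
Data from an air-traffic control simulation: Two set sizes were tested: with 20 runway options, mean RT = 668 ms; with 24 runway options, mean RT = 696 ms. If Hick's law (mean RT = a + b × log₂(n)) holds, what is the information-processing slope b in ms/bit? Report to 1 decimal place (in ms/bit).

106.4 ms/bit

b = (RT₂ − RT₁)/(log₂ n₂ − log₂ n₁) = (696 − 668)/(4.5850 − 4.3219) = 106.450 ms/bit.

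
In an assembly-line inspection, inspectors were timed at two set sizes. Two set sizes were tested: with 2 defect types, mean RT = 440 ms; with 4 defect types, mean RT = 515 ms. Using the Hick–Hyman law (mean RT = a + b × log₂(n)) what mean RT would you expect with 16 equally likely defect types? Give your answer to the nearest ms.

665 ms

Solve the two-equation system in a and b:
  b = (515 − 440) / (log₂ 4 − log₂ 2) = 75 / (2 − 1) = 75 ms/bit
  a = 440 − 75 × 1 = 365 ms
Then RT(16) = 365 + 75 × log₂ 16 = 365 + 75 × 4 ≈ 665.000 ms.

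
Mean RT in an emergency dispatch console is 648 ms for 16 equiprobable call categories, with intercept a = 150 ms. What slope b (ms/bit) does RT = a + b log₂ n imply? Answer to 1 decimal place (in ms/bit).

16 alternatives carry log₂ 16 = 4 bits; the choice cost is 648 − 150 = 498 ms, so b = 498/4 = 124.500 ms/bit.

124.5 ms/bit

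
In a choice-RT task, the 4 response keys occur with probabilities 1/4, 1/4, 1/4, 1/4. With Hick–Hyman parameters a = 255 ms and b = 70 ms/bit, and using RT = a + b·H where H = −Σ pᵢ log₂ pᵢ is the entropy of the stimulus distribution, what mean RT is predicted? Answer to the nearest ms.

Each term −pᵢ log₂ pᵢ: 0.25·2 + 0.25·2 + 0.25·2 + 0.25·2; summed, H = 2.000 bits.
Mean RT = a + bH = 255 + 70·2.000 = 395.00 ms.

395 ms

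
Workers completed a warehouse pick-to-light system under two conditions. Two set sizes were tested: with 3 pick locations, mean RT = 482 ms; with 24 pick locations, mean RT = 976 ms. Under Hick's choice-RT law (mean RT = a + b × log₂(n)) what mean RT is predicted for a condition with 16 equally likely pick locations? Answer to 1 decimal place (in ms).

With log₂ n on the abscissa the relation is linear; from the two conditions:
  b = (976 − 482) / (log₂ 24 − log₂ 3) = 494 / (4.5850 − 1.5850) = 164.667 ms/bit
  a = 482 − 164.667 × 1.5850 = 221.010 ms
Then RT(16) = 221.010 + 164.667 × log₂ 16 = 221.010 + 164.667 × 4 ≈ 879.676 ms.

879.7 ms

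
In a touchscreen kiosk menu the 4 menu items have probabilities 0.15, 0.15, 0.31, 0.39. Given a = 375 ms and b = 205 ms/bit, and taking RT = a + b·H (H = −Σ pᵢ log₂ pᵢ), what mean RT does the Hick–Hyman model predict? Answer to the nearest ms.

Entropy contributions −pᵢ log₂ pᵢ: 0.4105, 0.4105, 0.5238, 0.5298; sum H = 1.8747 bits.
RT = a + bH = 375 + 205·1.8747 = 759.31 ms.

759 ms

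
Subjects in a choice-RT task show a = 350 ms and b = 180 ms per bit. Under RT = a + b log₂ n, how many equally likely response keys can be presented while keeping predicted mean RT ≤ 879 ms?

7

Set 350 + 180·log₂ n ≤ 879 → log₂ n ≤ (879 − 350)/180 = 2.9389.
So n ≤ 2^2.9389 = 7.668; the largest integer n is 7.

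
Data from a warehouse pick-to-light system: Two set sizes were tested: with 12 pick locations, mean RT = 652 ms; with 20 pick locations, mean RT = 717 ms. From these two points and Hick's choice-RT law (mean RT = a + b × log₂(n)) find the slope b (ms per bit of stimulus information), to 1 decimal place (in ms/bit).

The slope on a log₂ axis is (717 − 652) / (4.3219 − 3.5850) = 88.200 ms/bit.

88.2 ms/bit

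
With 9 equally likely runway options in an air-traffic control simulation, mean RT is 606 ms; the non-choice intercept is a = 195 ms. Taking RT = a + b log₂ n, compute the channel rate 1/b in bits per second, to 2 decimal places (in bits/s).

7.71 bits/s

b = (606 − 195)/log₂ 9 = 411/3.1699 = 129.656 ms per bit = 0.12966 s/bit; the reciprocal is 7.713 bits/s.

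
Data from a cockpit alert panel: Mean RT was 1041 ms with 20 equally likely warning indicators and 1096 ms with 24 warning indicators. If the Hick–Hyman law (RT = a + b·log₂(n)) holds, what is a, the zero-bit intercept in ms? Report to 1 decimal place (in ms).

137.3 ms

b = (RT₂ − RT₁)/(log₂ n₂ − log₂ n₁) = (1096 − 1041)/(4.5850 − 4.3219) = 209.098 ms/bit.
a = RT₁ − b·log₂ n₁ = 1041 − 209.098 × 4.3219 = 137.293 ms.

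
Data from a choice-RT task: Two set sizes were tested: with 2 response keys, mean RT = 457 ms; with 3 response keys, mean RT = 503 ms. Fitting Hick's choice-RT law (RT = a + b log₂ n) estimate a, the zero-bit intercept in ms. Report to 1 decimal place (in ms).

378.4 ms

b = (RT₂ − RT₁)/(log₂ n₂ − log₂ n₁) = (503 − 457)/(1.5850 − 1) = 78.638 ms/bit.
Intercept: a = 457 − 78.638·log₂(2) = 378.362 ms.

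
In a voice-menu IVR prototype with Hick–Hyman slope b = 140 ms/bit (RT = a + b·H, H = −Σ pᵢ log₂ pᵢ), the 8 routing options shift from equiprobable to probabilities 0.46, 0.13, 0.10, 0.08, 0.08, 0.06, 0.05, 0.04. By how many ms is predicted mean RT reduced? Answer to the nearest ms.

The RT saving is b·ΔH. Equiprobable H₀ = log₂(8) = 3.0000 bits; with the given probabilities H = 2.4586 bits.
b·(H₀ − H) = 140 × (3.0000 − 2.4586) = 75.80 ms.

76 ms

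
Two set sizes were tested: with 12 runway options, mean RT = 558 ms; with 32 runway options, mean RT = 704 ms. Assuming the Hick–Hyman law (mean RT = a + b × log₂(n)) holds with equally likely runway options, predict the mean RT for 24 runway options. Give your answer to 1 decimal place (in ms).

661.2 ms

RT is linear in log₂ n, so two points fix the line:
  b = (704 − 558) / (log₂ 32 − log₂ 12) = 146 / (5 − 3.5850) = 103.177 ms/bit
  a = 558 − 103.177 × 3.5850 = 188.113 ms
Then RT(24) = 188.113 + 103.177 × log₂ 24 = 188.113 + 103.177 × 4.5850 ≈ 661.177 ms.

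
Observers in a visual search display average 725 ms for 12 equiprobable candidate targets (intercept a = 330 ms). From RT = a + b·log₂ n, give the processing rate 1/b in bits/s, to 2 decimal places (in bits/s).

9.08 bits/s

b = (725 − 330)/log₂ 12 = 395/3.5850 = 110.182 ms per bit = 0.11018 s/bit; the reciprocal is 9.076 bits/s.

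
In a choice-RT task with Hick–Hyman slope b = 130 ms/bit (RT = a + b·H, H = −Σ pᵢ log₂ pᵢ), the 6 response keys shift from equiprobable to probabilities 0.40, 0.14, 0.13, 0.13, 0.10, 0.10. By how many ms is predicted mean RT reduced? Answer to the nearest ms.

Equiprobable entropy H₀ = log₂ 6 = 2.5850 bits.
Skewed entropy H = −Σ pᵢ log₂ pᵢ = 2.3556 bits.
ΔRT = b·(H₀ − H) = 130 × 0.2294 = 29.82 ms.

30 ms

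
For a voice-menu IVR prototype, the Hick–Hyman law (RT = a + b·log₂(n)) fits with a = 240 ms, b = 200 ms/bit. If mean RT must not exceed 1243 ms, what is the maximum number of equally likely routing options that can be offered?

32

Set 240 + 200·log₂ n ≤ 1243 → log₂ n ≤ (1243 − 240)/200 = 5.0150.
So n ≤ 2^5.0150 = 32.334; the largest integer n is 32.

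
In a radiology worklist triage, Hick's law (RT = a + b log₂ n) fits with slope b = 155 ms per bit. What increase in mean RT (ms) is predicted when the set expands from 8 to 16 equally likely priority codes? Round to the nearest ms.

ΔRT = (a + b log₂ n₂) − (a + b log₂ n₁) = b·(log₂ n₂ − log₂ n₁).
log₂(16) − log₂(8) = log₂(16/8) = log₂(2) = 1.
ΔRT = 155 × 1.0000 = 155.000 ms.

155 ms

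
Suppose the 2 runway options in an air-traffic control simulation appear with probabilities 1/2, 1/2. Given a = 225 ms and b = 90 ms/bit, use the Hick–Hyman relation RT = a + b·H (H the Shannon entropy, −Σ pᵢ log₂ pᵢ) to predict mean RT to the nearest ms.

315 ms

H = −Σ pᵢ log₂ pᵢ = 0.5·1 + 0.5·1 = 1.000 bits.
RT = 225 + 90 × 1.000 = 315.00 ms.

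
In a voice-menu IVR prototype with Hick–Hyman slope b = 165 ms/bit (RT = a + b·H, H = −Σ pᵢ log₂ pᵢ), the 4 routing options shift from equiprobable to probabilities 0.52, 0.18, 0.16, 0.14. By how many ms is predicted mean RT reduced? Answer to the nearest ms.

40 ms

The RT saving is b·ΔH. Equiprobable H₀ = log₂(4) = 2.0000 bits; with the given probabilities H = 1.7560 bits.
b·(H₀ − H) = 165 × (2.0000 − 1.7560) = 40.26 ms.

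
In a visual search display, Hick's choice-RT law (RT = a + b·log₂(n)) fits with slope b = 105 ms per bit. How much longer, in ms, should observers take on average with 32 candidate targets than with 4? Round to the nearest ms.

315 ms

Only the slope matters, since a is common to both: ΔRT = b·log₂(n₂/n₁).
log₂(32) − log₂(4) = log₂(32/4) = log₂(8) = 3.
ΔRT = 105 × 3.0000 = 315.000 ms.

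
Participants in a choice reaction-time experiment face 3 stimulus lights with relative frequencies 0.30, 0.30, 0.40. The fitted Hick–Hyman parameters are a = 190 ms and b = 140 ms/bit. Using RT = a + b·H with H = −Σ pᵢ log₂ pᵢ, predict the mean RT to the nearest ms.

410 ms

Entropy contributions −pᵢ log₂ pᵢ: 0.5211, 0.5211, 0.5288; sum H = 1.5710 bits.
RT = a + bH = 190 + 140·1.5710 = 409.93 ms.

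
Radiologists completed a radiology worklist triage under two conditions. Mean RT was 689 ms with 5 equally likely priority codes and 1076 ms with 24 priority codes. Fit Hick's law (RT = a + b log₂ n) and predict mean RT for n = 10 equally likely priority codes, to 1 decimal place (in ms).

860.0 ms

Solve the two-equation system in a and b:
  b = (1076 − 689) / (log₂ 24 − log₂ 5) = 387 / (4.5850 − 2.3219) = 171.009 ms/bit
  a = 689 − 171.009 × 2.3219 = 291.929 ms
Then RT(10) = 291.929 + 171.009 × log₂ 10 = 291.929 + 171.009 × 3.3219 ≈ 860.009 ms.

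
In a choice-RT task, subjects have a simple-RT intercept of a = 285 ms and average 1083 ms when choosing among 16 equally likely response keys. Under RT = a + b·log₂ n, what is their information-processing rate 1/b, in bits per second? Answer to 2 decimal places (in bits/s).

b = (1083 − 285)/log₂ 16 = 798/4 = 199.500 ms per bit = 0.19950 s/bit; the reciprocal is 5.013 bits/s.

5.01 bits/s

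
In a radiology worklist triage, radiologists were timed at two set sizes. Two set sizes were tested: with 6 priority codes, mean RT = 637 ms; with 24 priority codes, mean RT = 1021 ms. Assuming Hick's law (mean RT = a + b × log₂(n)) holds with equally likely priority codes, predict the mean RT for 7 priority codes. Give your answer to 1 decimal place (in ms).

Solve the two-equation system in a and b:
  b = (1021 − 637) / (log₂ 24 − log₂ 6) = 384 / (4.5850 − 2.5850) = 192.000 ms/bit
  a = 637 − 192.000 × 2.5850 = 140.687 ms
Then RT(7) = 140.687 + 192.000 × log₂ 7 = 140.687 + 192.000 × 2.8074 ≈ 679.699 ms.

679.7 ms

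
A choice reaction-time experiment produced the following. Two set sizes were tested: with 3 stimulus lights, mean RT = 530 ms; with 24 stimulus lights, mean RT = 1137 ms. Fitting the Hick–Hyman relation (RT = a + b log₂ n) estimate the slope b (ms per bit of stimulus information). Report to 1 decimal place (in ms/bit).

202.3 ms/bit

The slope on a log₂ axis is (1137 − 530) / (4.5850 − 1.5850) = 202.333 ms/bit.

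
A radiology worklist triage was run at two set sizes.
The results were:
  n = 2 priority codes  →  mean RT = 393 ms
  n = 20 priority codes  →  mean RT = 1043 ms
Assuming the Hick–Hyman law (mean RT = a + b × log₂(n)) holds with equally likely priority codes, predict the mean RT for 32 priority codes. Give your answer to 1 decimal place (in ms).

Fit slope and intercept:
  b = (1043 − 393) / (log₂ 20 − log₂ 2) = 650 / (4.3219 − 1) = 195.669 ms/bit
  a = 393 − 195.669 × 1 = 197.331 ms
Then RT(32) = 197.331 + 195.669 × log₂ 32 = 197.331 + 195.669 × 5 ≈ 1175.678 ms.

1175.7 ms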